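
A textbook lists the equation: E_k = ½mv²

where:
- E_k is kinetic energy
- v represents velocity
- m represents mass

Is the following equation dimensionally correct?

Yes

E_k (kinetic energy) has dimensions [L^2 M T^-2].
v (velocity) has dimensions [L T^-1].
m (mass) has dimensions [M].

Left side: [L^2 M T^-2]
Right side: [L^2 M T^-2]

Both sides have the same dimensions, so the equation is dimensionally consistent.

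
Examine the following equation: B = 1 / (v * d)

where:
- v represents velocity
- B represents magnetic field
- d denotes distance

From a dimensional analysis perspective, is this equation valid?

No

v (velocity) has dimensions [L T^-1].
B (magnetic field) has dimensions [I^-1 M T^-2].
d (distance) has dimensions [L].

Left side: [I^-1 M T^-2]
Right side: [L^-2 T]

The two sides have different dimensions, so the equation is NOT dimensionally consistent.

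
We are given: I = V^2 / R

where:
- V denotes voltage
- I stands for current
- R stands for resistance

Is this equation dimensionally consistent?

No

V (voltage) has dimensions [I^-1 L^2 M T^-3].
I (current) has dimensions [I].
R (resistance) has dimensions [I^-2 L^2 M T^-3].

Left side: [I]
Right side: [L^2 M T^-3]

The two sides have different dimensions, so the equation is NOT dimensionally consistent.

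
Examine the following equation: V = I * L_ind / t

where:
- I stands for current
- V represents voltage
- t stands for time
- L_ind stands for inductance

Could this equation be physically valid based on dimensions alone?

Yes

I (current) has dimensions [I].
V (voltage) has dimensions [I^-1 L^2 M T^-3].
t (time) has dimensions [T].
L_ind (inductance) has dimensions [I^-2 L^2 M T^-2].

Left side: [I^-1 L^2 M T^-3]
Right side: [I^-1 L^2 M T^-3]

Both sides have the same dimensions, so the equation is dimensionally consistent.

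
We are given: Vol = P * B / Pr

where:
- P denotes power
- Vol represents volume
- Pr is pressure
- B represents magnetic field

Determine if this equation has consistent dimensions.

No

P (power) has dimensions [L^2 M T^-3].
Vol (volume) has dimensions [L^3].
Pr (pressure) has dimensions [L^-1 M T^-2].
B (magnetic field) has dimensions [I^-1 M T^-2].

Left side: [L^3]
Right side: [I^-1 L^3 M T^-3]

The two sides have different dimensions, so the equation is NOT dimensionally consistent.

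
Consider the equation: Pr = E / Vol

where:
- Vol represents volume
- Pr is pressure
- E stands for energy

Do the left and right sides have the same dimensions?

Yes

Vol (volume) has dimensions [L^3].
Pr (pressure) has dimensions [L^-1 M T^-2].
E (energy) has dimensions [L^2 M T^-2].

Left side: [L^-1 M T^-2]
Right side: [L^-1 M T^-2]

Both sides have the same dimensions, so the equation is dimensionally consistent.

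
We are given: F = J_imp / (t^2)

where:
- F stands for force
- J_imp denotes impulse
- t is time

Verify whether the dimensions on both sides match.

No

F (force) has dimensions [L M T^-2].
J_imp (impulse) has dimensions [L M T^-1].
t (time) has dimensions [T].

Left side: [L M T^-2]
Right side: [L M T^-3]

The two sides have different dimensions, so the equation is NOT dimensionally consistent.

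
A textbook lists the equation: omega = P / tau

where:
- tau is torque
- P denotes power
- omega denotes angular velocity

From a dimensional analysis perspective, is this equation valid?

Yes

tau (torque) has dimensions [L^2 M T^-2].
P (power) has dimensions [L^2 M T^-3].
omega (angular velocity) has dimensions [T^-1].

Left side: [T^-1]
Right side: [T^-1]

Both sides have the same dimensions, so the equation is dimensionally consistent.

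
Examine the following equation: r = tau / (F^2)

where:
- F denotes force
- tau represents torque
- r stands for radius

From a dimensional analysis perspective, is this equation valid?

No

F (force) has dimensions [L M T^-2].
tau (torque) has dimensions [L^2 M T^-2].
r (radius) has dimensions [L].

Left side: [L]
Right side: [M^-1 T^2]

The two sides have different dimensions, so the equation is NOT dimensionally consistent.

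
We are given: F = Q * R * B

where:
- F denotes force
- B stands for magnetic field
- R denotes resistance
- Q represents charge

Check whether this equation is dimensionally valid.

No

F (force) has dimensions [L M T^-2].
B (magnetic field) has dimensions [I^-1 M T^-2].
R (resistance) has dimensions [I^-2 L^2 M T^-3].
Q (charge) has dimensions [I T].

Left side: [L M T^-2]
Right side: [I^-2 L^2 M^2 T^-4]

The two sides have different dimensions, so the equation is NOT dimensionally consistent.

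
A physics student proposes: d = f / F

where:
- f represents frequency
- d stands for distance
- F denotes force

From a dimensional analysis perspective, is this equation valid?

No

f (frequency) has dimensions [T^-1].
d (distance) has dimensions [L].
F (force) has dimensions [L M T^-2].

Left side: [L]
Right side: [L^-1 M^-1 T]

The two sides have different dimensions, so the equation is NOT dimensionally consistent.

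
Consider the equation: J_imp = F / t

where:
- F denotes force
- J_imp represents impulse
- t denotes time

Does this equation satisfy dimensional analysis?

No

F (force) has dimensions [L M T^-2].
J_imp (impulse) has dimensions [L M T^-1].
t (time) has dimensions [T].

Left side: [L M T^-1]
Right side: [L M T^-3]

The two sides have different dimensions, so the equation is NOT dimensionally consistent.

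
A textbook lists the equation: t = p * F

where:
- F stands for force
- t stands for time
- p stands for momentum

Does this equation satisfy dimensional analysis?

No

F (force) has dimensions [L M T^-2].
t (time) has dimensions [T].
p (momentum) has dimensions [L M T^-1].

Left side: [T]
Right side: [L^2 M^2 T^-3]

The two sides have different dimensions, so the equation is NOT dimensionally consistent.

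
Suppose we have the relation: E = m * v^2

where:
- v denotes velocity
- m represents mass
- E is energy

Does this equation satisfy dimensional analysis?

Yes

v (velocity) has dimensions [L T^-1].
m (mass) has dimensions [M].
E (energy) has dimensions [L^2 M T^-2].

Left side: [L^2 M T^-2]
Right side: [L^2 M T^-2]

Both sides have the same dimensions, so the equation is dimensionally consistent.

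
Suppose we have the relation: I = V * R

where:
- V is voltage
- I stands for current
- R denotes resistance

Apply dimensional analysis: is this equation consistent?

No

V (voltage) has dimensions [I^-1 L^2 M T^-3].
I (current) has dimensions [I].
R (resistance) has dimensions [I^-2 L^2 M T^-3].

Left side: [I]
Right side: [I^-3 L^4 M^2 T^-6]

The two sides have different dimensions, so the equation is NOT dimensionally consistent.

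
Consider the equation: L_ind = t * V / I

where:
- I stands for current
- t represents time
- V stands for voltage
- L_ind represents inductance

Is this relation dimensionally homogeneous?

Yes

I (current) has dimensions [I].
t (time) has dimensions [T].
V (voltage) has dimensions [I^-1 L^2 M T^-3].
L_ind (inductance) has dimensions [I^-2 L^2 M T^-2].

Left side: [I^-2 L^2 M T^-2]
Right side: [I^-2 L^2 M T^-2]

Both sides have the same dimensions, so the equation is dimensionally consistent.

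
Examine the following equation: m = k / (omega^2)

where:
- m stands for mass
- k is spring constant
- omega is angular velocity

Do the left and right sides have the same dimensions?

Yes

m (mass) has dimensions [M].
k (spring constant) has dimensions [M T^-2].
omega (angular velocity) has dimensions [T^-1].

Left side: [M]
Right side: [M]

Both sides have the same dimensions, so the equation is dimensionally consistent.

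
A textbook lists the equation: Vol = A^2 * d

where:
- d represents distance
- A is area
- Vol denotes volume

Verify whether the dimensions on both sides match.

No

d (distance) has dimensions [L].
A (area) has dimensions [L^2].
Vol (volume) has dimensions [L^3].

Left side: [L^3]
Right side: [L^5]

The two sides have different dimensions, so the equation is NOT dimensionally consistent.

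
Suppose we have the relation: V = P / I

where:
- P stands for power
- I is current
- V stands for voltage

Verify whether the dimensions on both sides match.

Yes

P (power) has dimensions [L^2 M T^-3].
I (current) has dimensions [I].
V (voltage) has dimensions [I^-1 L^2 M T^-3].

Left side: [I^-1 L^2 M T^-3]
Right side: [I^-1 L^2 M T^-3]

Both sides have the same dimensions, so the equation is dimensionally consistent.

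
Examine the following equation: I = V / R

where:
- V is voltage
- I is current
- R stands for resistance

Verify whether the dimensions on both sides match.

Yes

V (voltage) has dimensions [I^-1 L^2 M T^-3].
I (current) has dimensions [I].
R (resistance) has dimensions [I^-2 L^2 M T^-3].

Left side: [I]
Right side: [I]

Both sides have the same dimensions, so the equation is dimensionally consistent.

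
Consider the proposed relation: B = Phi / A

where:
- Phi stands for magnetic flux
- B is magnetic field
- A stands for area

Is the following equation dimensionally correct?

Yes

Phi (magnetic flux) has dimensions [I^-1 L^2 M T^-2].
B (magnetic field) has dimensions [I^-1 M T^-2].
A (area) has dimensions [L^2].

Left side: [I^-1 M T^-2]
Right side: [I^-1 M T^-2]

Both sides have the same dimensions, so the equation is dimensionally consistent.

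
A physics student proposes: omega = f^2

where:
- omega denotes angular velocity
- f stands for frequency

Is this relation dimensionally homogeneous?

No

omega (angular velocity) has dimensions [T^-1].
f (frequency) has dimensions [T^-1].

Left side: [T^-1]
Right side: [T^-2]

The two sides have different dimensions, so the equation is NOT dimensionally consistent.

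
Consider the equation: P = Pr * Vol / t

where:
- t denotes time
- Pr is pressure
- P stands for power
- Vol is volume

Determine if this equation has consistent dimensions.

Yes

t (time) has dimensions [T].
Pr (pressure) has dimensions [L^-1 M T^-2].
P (power) has dimensions [L^2 M T^-3].
Vol (volume) has dimensions [L^3].

Left side: [L^2 M T^-3]
Right side: [L^2 M T^-3]

Both sides have the same dimensions, so the equation is dimensionally consistent.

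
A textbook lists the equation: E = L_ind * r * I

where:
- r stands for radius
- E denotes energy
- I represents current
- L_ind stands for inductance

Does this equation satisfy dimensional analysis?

No

r (radius) has dimensions [L].
E (energy) has dimensions [L^2 M T^-2].
I (current) has dimensions [I].
L_ind (inductance) has dimensions [I^-2 L^2 M T^-2].

Left side: [L^2 M T^-2]
Right side: [I^-1 L^3 M T^-2]

The two sides have different dimensions, so the equation is NOT dimensionally consistent.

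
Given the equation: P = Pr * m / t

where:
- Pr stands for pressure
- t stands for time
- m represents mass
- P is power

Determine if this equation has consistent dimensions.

No

Pr (pressure) has dimensions [L^-1 M T^-2].
t (time) has dimensions [T].
m (mass) has dimensions [M].
P (power) has dimensions [L^2 M T^-3].

Left side: [L^2 M T^-3]
Right side: [L^-1 M^2 T^-3]

The two sides have different dimensions, so the equation is NOT dimensionally consistent.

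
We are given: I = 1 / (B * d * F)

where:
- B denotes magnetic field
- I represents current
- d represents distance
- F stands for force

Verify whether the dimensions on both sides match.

No

B (magnetic field) has dimensions [I^-1 M T^-2].
I (current) has dimensions [I].
d (distance) has dimensions [L].
F (force) has dimensions [L M T^-2].

Left side: [I]
Right side: [I L^-2 M^-2 T^4]

The two sides have different dimensions, so the equation is NOT dimensionally consistent.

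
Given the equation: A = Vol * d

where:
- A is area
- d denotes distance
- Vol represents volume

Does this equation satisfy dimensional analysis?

No

A (area) has dimensions [L^2].
d (distance) has dimensions [L].
Vol (volume) has dimensions [L^3].

Left side: [L^2]
Right side: [L^4]

The two sides have different dimensions, so the equation is NOT dimensionally consistent.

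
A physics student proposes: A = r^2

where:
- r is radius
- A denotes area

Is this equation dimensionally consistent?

Yes

r (radius) has dimensions [L].
A (area) has dimensions [L^2].

Left side: [L^2]
Right side: [L^2]

Both sides have the same dimensions, so the equation is dimensionally consistent.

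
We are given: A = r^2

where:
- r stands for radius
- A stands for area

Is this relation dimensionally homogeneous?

Yes

r (radius) has dimensions [L].
A (area) has dimensions [L^2].

Left side: [L^2]
Right side: [L^2]

Both sides have the same dimensions, so the equation is dimensionally consistent.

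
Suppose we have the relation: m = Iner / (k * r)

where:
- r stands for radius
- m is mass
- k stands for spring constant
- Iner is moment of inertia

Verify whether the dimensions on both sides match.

No

r (radius) has dimensions [L].
m (mass) has dimensions [M].
k (spring constant) has dimensions [M T^-2].
Iner (moment of inertia) has dimensions [L^2 M].

Left side: [M]
Right side: [L T^2]

The two sides have different dimensions, so the equation is NOT dimensionally consistent.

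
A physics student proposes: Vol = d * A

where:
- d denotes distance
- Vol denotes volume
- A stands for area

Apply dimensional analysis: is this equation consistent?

Yes

d (distance) has dimensions [L].
Vol (volume) has dimensions [L^3].
A (area) has dimensions [L^2].

Left side: [L^3]
Right side: [L^3]

Both sides have the same dimensions, so the equation is dimensionally consistent.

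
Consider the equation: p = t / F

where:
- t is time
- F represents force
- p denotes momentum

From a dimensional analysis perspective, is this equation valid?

No

t (time) has dimensions [T].
F (force) has dimensions [L M T^-2].
p (momentum) has dimensions [L M T^-1].

Left side: [L M T^-1]
Right side: [L^-1 M^-1 T^3]

The two sides have different dimensions, so the equation is NOT dimensionally consistent.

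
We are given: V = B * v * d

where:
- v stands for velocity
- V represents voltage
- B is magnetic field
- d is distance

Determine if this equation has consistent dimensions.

Yes

v (velocity) has dimensions [L T^-1].
V (voltage) has dimensions [I^-1 L^2 M T^-3].
B (magnetic field) has dimensions [I^-1 M T^-2].
d (distance) has dimensions [L].

Left side: [I^-1 L^2 M T^-3]
Right side: [I^-1 L^2 M T^-3]

Both sides have the same dimensions, so the equation is dimensionally consistent.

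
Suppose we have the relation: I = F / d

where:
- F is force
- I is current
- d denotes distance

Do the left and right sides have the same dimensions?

No

F (force) has dimensions [L M T^-2].
I (current) has dimensions [I].
d (distance) has dimensions [L].

Left side: [I]
Right side: [M T^-2]

The two sides have different dimensions, so the equation is NOT dimensionally consistent.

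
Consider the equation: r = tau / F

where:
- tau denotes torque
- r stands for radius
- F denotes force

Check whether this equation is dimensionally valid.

Yes

tau (torque) has dimensions [L^2 M T^-2].
r (radius) has dimensions [L].
F (force) has dimensions [L M T^-2].

Left side: [L]
Right side: [L]

Both sides have the same dimensions, so the equation is dimensionally consistent.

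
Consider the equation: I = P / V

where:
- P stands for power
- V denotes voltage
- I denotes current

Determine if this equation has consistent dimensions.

Yes

P (power) has dimensions [L^2 M T^-3].
V (voltage) has dimensions [I^-1 L^2 M T^-3].
I (current) has dimensions [I].

Left side: [I]
Right side: [I]

Both sides have the same dimensions, so the equation is dimensionally consistent.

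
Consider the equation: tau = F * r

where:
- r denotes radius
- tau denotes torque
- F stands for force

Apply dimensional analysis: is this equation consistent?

Yes

r (radius) has dimensions [L].
tau (torque) has dimensions [L^2 M T^-2].
F (force) has dimensions [L M T^-2].

Left side: [L^2 M T^-2]
Right side: [L^2 M T^-2]

Both sides have the same dimensions, so the equation is dimensionally consistent.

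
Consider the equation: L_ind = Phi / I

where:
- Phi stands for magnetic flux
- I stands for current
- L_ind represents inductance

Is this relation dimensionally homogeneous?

Yes

Phi (magnetic flux) has dimensions [I^-1 L^2 M T^-2].
I (current) has dimensions [I].
L_ind (inductance) has dimensions [I^-2 L^2 M T^-2].

Left side: [I^-2 L^2 M T^-2]
Right side: [I^-2 L^2 M T^-2]

Both sides have the same dimensions, so the equation is dimensionally consistent.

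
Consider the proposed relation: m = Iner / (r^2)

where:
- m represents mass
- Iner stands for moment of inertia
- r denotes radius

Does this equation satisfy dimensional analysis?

Yes

m (mass) has dimensions [M].
Iner (moment of inertia) has dimensions [L^2 M].
r (radius) has dimensions [L].

Left side: [M]
Right side: [M]

Both sides have the same dimensions, so the equation is dimensionally consistent.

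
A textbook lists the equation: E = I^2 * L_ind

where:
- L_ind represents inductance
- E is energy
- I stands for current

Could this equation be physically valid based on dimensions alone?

Yes

L_ind (inductance) has dimensions [I^-2 L^2 M T^-2].
E (energy) has dimensions [L^2 M T^-2].
I (current) has dimensions [I].

Left side: [L^2 M T^-2]
Right side: [L^2 M T^-2]

Both sides have the same dimensions, so the equation is dimensionally consistent.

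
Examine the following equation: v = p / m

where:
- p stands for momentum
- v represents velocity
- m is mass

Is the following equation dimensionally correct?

Yes

p (momentum) has dimensions [L M T^-1].
v (velocity) has dimensions [L T^-1].
m (mass) has dimensions [M].

Left side: [L T^-1]
Right side: [L T^-1]

Both sides have the same dimensions, so the equation is dimensionally consistent.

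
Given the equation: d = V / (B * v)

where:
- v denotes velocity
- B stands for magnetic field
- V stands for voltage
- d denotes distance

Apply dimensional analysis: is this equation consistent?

Yes

v (velocity) has dimensions [L T^-1].
B (magnetic field) has dimensions [I^-1 M T^-2].
V (voltage) has dimensions [I^-1 L^2 M T^-3].
d (distance) has dimensions [L].

Left side: [L]
Right side: [L]

Both sides have the same dimensions, so the equation is dimensionally consistent.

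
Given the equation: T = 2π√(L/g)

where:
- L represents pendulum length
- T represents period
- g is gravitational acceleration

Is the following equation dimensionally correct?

Yes

L (pendulum length) has dimensions [L].
T (period) has dimensions [T].
g (gravitational acceleration) has dimensions [L T^-2].

Left side: [T]
Right side: [T]

Both sides have the same dimensions, so the equation is dimensionally consistent.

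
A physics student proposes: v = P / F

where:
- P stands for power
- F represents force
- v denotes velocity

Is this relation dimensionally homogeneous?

Yes

P (power) has dimensions [L^2 M T^-3].
F (force) has dimensions [L M T^-2].
v (velocity) has dimensions [L T^-1].

Left side: [L T^-1]
Right side: [L T^-1]

Both sides have the same dimensions, so the equation is dimensionally consistent.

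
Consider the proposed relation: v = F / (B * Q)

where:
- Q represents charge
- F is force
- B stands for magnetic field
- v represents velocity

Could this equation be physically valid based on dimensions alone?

Yes

Q (charge) has dimensions [I T].
F (force) has dimensions [L M T^-2].
B (magnetic field) has dimensions [I^-1 M T^-2].
v (velocity) has dimensions [L T^-1].

Left side: [L T^-1]
Right side: [L T^-1]

Both sides have the same dimensions, so the equation is dimensionally consistent.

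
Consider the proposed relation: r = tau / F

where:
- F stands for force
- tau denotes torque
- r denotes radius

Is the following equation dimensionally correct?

Yes

F (force) has dimensions [L M T^-2].
tau (torque) has dimensions [L^2 M T^-2].
r (radius) has dimensions [L].

Left side: [L]
Right side: [L]

Both sides have the same dimensions, so the equation is dimensionally consistent.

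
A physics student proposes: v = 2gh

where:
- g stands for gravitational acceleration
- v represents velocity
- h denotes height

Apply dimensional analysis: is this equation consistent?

No

g (gravitational acceleration) has dimensions [L T^-2].
v (velocity) has dimensions [L T^-1].
h (height) has dimensions [L].

Left side: [L T^-1]
Right side: [L^2 T^-2]

The two sides have different dimensions, so the equation is NOT dimensionally consistent.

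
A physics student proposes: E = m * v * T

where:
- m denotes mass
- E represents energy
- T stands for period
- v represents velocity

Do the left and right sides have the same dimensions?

No

m (mass) has dimensions [M].
E (energy) has dimensions [L^2 M T^-2].
T (period) has dimensions [T].
v (velocity) has dimensions [L T^-1].

Left side: [L^2 M T^-2]
Right side: [L M]

The two sides have different dimensions, so the equation is NOT dimensionally consistent.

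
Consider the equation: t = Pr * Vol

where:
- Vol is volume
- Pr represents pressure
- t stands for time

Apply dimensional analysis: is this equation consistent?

No

Vol (volume) has dimensions [L^3].
Pr (pressure) has dimensions [L^-1 M T^-2].
t (time) has dimensions [T].

Left side: [T]
Right side: [L^2 M T^-2]

The two sides have different dimensions, so the equation is NOT dimensionally consistent.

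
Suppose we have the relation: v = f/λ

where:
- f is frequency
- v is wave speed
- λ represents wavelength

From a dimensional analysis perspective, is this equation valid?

No

f (frequency) has dimensions [T^-1].
v (wave speed) has dimensions [L T^-1].
λ (wavelength) has dimensions [L].

Left side: [L T^-1]
Right side: [L^-1 T^-1]

The two sides have different dimensions, so the equation is NOT dimensionally consistent.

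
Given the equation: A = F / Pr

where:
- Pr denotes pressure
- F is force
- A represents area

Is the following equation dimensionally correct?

Yes

Pr (pressure) has dimensions [L^-1 M T^-2].
F (force) has dimensions [L M T^-2].
A (area) has dimensions [L^2].

Left side: [L^2]
Right side: [L^2]

Both sides have the same dimensions, so the equation is dimensionally consistent.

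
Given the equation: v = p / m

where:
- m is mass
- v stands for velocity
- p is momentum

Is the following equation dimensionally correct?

Yes

m (mass) has dimensions [M].
v (velocity) has dimensions [L T^-1].
p (momentum) has dimensions [L M T^-1].

Left side: [L T^-1]
Right side: [L T^-1]

Both sides have the same dimensions, so the equation is dimensionally consistent.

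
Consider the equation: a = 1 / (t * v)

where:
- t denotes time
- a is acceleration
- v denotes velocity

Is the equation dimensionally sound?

No

t (time) has dimensions [T].
a (acceleration) has dimensions [L T^-2].
v (velocity) has dimensions [L T^-1].

Left side: [L T^-2]
Right side: [L^-1]

The two sides have different dimensions, so the equation is NOT dimensionally consistent.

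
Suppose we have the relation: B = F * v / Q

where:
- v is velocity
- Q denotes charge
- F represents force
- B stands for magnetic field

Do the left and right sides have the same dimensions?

No

v (velocity) has dimensions [L T^-1].
Q (charge) has dimensions [I T].
F (force) has dimensions [L M T^-2].
B (magnetic field) has dimensions [I^-1 M T^-2].

Left side: [I^-1 M T^-2]
Right side: [I^-1 L^2 M T^-4]

The two sides have different dimensions, so the equation is NOT dimensionally consistent.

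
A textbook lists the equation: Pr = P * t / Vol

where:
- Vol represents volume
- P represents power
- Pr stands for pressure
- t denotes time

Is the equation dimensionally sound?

Yes

Vol (volume) has dimensions [L^3].
P (power) has dimensions [L^2 M T^-3].
Pr (pressure) has dimensions [L^-1 M T^-2].
t (time) has dimensions [T].

Left side: [L^-1 M T^-2]
Right side: [L^-1 M T^-2]

Both sides have the same dimensions, so the equation is dimensionally consistent.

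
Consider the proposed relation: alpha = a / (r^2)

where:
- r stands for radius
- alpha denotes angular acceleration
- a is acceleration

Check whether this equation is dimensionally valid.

No

r (radius) has dimensions [L].
alpha (angular acceleration) has dimensions [T^-2].
a (acceleration) has dimensions [L T^-2].

Left side: [T^-2]
Right side: [L^-1 T^-2]

The two sides have different dimensions, so the equation is NOT dimensionally consistent.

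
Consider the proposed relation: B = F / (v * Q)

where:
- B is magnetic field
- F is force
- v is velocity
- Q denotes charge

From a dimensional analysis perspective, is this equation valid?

Yes

B (magnetic field) has dimensions [I^-1 M T^-2].
F (force) has dimensions [L M T^-2].
v (velocity) has dimensions [L T^-1].
Q (charge) has dimensions [I T].

Left side: [I^-1 M T^-2]
Right side: [I^-1 M T^-2]

Both sides have the same dimensions, so the equation is dimensionally consistent.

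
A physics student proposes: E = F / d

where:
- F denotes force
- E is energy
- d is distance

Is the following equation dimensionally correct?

No

F (force) has dimensions [L M T^-2].
E (energy) has dimensions [L^2 M T^-2].
d (distance) has dimensions [L].

Left side: [L^2 M T^-2]
Right side: [M T^-2]

The two sides have different dimensions, so the equation is NOT dimensionally consistent.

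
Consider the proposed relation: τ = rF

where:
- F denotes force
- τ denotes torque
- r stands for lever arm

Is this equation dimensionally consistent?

Yes

F (force) has dimensions [L M T^-2].
τ (torque) has dimensions [L^2 M T^-2].
r (lever arm) has dimensions [L].

Left side: [L^2 M T^-2]
Right side: [L^2 M T^-2]

Both sides have the same dimensions, so the equation is dimensionally consistent.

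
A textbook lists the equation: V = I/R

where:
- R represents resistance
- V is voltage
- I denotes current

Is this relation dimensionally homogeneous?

No

R (resistance) has dimensions [I^-2 L^2 M T^-3].
V (voltage) has dimensions [I^-1 L^2 M T^-3].
I (current) has dimensions [I].

Left side: [I^-1 L^2 M T^-3]
Right side: [I^3 L^-2 M^-1 T^3]

The two sides have different dimensions, so the equation is NOT dimensionally consistent.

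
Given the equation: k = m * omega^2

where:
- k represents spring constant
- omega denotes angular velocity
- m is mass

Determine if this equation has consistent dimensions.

Yes

k (spring constant) has dimensions [M T^-2].
omega (angular velocity) has dimensions [T^-1].
m (mass) has dimensions [M].

Left side: [M T^-2]
Right side: [M T^-2]

Both sides have the same dimensions, so the equation is dimensionally consistent.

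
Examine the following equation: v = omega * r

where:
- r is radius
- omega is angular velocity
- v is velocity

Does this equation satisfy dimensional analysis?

Yes

r (radius) has dimensions [L].
omega (angular velocity) has dimensions [T^-1].
v (velocity) has dimensions [L T^-1].

Left side: [L T^-1]
Right side: [L T^-1]

Both sides have the same dimensions, so the equation is dimensionally consistent.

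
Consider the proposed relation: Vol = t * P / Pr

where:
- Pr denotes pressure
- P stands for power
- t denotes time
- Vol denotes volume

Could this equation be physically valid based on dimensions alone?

Yes

Pr (pressure) has dimensions [L^-1 M T^-2].
P (power) has dimensions [L^2 M T^-3].
t (time) has dimensions [T].
Vol (volume) has dimensions [L^3].

Left side: [L^3]
Right side: [L^3]

Both sides have the same dimensions, so the equation is dimensionally consistent.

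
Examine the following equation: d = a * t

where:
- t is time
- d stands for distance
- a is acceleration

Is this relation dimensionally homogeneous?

No

t (time) has dimensions [T].
d (distance) has dimensions [L].
a (acceleration) has dimensions [L T^-2].

Left side: [L]
Right side: [L T^-1]

The two sides have different dimensions, so the equation is NOT dimensionally consistent.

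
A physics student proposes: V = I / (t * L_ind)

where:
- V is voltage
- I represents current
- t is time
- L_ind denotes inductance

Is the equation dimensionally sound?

No

V (voltage) has dimensions [I^-1 L^2 M T^-3].
I (current) has dimensions [I].
t (time) has dimensions [T].
L_ind (inductance) has dimensions [I^-2 L^2 M T^-2].

Left side: [I^-1 L^2 M T^-3]
Right side: [I^3 L^-2 M^-1 T]

The two sides have different dimensions, so the equation is NOT dimensionally consistent.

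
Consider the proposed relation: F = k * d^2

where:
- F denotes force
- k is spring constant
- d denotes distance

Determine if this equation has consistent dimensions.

No

F (force) has dimensions [L M T^-2].
k (spring constant) has dimensions [M T^-2].
d (distance) has dimensions [L].

Left side: [L M T^-2]
Right side: [L^2 M T^-2]

The two sides have different dimensions, so the equation is NOT dimensionally consistent.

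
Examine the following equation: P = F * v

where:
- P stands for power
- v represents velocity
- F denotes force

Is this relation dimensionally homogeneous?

Yes

P (power) has dimensions [L^2 M T^-3].
v (velocity) has dimensions [L T^-1].
F (force) has dimensions [L M T^-2].

Left side: [L^2 M T^-3]
Right side: [L^2 M T^-3]

Both sides have the same dimensions, so the equation is dimensionally consistent.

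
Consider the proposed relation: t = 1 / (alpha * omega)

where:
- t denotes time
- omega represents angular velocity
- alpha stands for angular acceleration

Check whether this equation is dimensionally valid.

No

t (time) has dimensions [T].
omega (angular velocity) has dimensions [T^-1].
alpha (angular acceleration) has dimensions [T^-2].

Left side: [T]
Right side: [T^3]

The two sides have different dimensions, so the equation is NOT dimensionally consistent.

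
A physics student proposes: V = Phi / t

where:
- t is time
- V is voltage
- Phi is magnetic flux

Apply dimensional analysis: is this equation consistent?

Yes

t (time) has dimensions [T].
V (voltage) has dimensions [I^-1 L^2 M T^-3].
Phi (magnetic flux) has dimensions [I^-1 L^2 M T^-2].

Left side: [I^-1 L^2 M T^-3]
Right side: [I^-1 L^2 M T^-3]

Both sides have the same dimensions, so the equation is dimensionally consistent.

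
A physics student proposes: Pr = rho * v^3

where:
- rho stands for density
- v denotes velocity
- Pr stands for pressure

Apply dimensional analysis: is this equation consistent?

No

rho (density) has dimensions [L^-3 M].
v (velocity) has dimensions [L T^-1].
Pr (pressure) has dimensions [L^-1 M T^-2].

Left side: [L^-1 M T^-2]
Right side: [M T^-3]

The two sides have different dimensions, so the equation is NOT dimensionally consistent.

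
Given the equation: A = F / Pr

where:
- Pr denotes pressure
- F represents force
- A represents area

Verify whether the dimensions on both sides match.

Yes

Pr (pressure) has dimensions [L^-1 M T^-2].
F (force) has dimensions [L M T^-2].
A (area) has dimensions [L^2].

Left side: [L^2]
Right side: [L^2]

Both sides have the same dimensions, so the equation is dimensionally consistent.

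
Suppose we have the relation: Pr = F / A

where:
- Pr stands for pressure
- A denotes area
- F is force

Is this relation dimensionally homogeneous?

Yes

Pr (pressure) has dimensions [L^-1 M T^-2].
A (area) has dimensions [L^2].
F (force) has dimensions [L M T^-2].

Left side: [L^-1 M T^-2]
Right side: [L^-1 M T^-2]

Both sides have the same dimensions, so the equation is dimensionally consistent.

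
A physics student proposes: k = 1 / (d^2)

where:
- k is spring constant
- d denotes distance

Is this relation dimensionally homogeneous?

No

k (spring constant) has dimensions [M T^-2].
d (distance) has dimensions [L].

Left side: [M T^-2]
Right side: [L^-2]

The two sides have different dimensions, so the equation is NOT dimensionally consistent.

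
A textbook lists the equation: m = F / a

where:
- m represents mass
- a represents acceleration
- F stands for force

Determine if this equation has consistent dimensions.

Yes

m (mass) has dimensions [M].
a (acceleration) has dimensions [L T^-2].
F (force) has dimensions [L M T^-2].

Left side: [M]
Right side: [M]

Both sides have the same dimensions, so the equation is dimensionally consistent.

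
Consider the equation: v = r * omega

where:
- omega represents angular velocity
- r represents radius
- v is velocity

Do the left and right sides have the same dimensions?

Yes

omega (angular velocity) has dimensions [T^-1].
r (radius) has dimensions [L].
v (velocity) has dimensions [L T^-1].

Left side: [L T^-1]
Right side: [L T^-1]

Both sides have the same dimensions, so the equation is dimensionally consistent.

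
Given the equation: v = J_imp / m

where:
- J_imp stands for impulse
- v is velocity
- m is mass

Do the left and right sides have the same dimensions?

Yes

J_imp (impulse) has dimensions [L M T^-1].
v (velocity) has dimensions [L T^-1].
m (mass) has dimensions [M].

Left side: [L T^-1]
Right side: [L T^-1]

Both sides have the same dimensions, so the equation is dimensionally consistent.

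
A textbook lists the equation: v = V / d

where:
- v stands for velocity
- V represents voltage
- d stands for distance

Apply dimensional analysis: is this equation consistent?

No

v (velocity) has dimensions [L T^-1].
V (voltage) has dimensions [I^-1 L^2 M T^-3].
d (distance) has dimensions [L].

Left side: [L T^-1]
Right side: [I^-1 L M T^-3]

The two sides have different dimensions, so the equation is NOT dimensionally consistent.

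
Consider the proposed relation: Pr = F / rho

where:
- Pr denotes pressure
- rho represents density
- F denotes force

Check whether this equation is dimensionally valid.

No

Pr (pressure) has dimensions [L^-1 M T^-2].
rho (density) has dimensions [L^-3 M].
F (force) has dimensions [L M T^-2].

Left side: [L^-1 M T^-2]
Right side: [L^4 T^-2]

The two sides have different dimensions, so the equation is NOT dimensionally consistent.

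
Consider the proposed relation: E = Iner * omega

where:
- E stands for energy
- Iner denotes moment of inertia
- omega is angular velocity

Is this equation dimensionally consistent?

No

E (energy) has dimensions [L^2 M T^-2].
Iner (moment of inertia) has dimensions [L^2 M].
omega (angular velocity) has dimensions [T^-1].

Left side: [L^2 M T^-2]
Right side: [L^2 M T^-1]

The two sides have different dimensions, so the equation is NOT dimensionally consistent.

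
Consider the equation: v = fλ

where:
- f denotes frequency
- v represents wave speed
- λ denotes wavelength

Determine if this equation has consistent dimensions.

Yes

f (frequency) has dimensions [T^-1].
v (wave speed) has dimensions [L T^-1].
λ (wavelength) has dimensions [L].

Left side: [L T^-1]
Right side: [L T^-1]

Both sides have the same dimensions, so the equation is dimensionally consistent.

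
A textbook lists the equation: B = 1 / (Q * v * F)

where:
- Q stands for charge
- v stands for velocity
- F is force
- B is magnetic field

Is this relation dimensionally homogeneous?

No

Q (charge) has dimensions [I T].
v (velocity) has dimensions [L T^-1].
F (force) has dimensions [L M T^-2].
B (magnetic field) has dimensions [I^-1 M T^-2].

Left side: [I^-1 M T^-2]
Right side: [I^-1 L^-2 M^-1 T^2]

The two sides have different dimensions, so the equation is NOT dimensionally consistent.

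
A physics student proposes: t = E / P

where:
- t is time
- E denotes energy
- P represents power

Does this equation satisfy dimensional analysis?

Yes

t (time) has dimensions [T].
E (energy) has dimensions [L^2 M T^-2].
P (power) has dimensions [L^2 M T^-3].

Left side: [T]
Right side: [T]

Both sides have the same dimensions, so the equation is dimensionally consistent.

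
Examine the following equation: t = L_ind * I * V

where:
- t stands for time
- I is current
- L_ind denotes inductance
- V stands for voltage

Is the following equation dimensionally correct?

No

t (time) has dimensions [T].
I (current) has dimensions [I].
L_ind (inductance) has dimensions [I^-2 L^2 M T^-2].
V (voltage) has dimensions [I^-1 L^2 M T^-3].

Left side: [T]
Right side: [I^-2 L^4 M^2 T^-5]

The two sides have different dimensions, so the equation is NOT dimensionally consistent.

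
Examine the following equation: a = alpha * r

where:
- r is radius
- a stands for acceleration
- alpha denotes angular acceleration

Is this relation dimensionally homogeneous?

Yes

r (radius) has dimensions [L].
a (acceleration) has dimensions [L T^-2].
alpha (angular acceleration) has dimensions [T^-2].

Left side: [L T^-2]
Right side: [L T^-2]

Both sides have the same dimensions, so the equation is dimensionally consistent.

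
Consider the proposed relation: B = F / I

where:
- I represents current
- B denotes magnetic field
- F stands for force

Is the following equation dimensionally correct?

No

I (current) has dimensions [I].
B (magnetic field) has dimensions [I^-1 M T^-2].
F (force) has dimensions [L M T^-2].

Left side: [I^-1 M T^-2]
Right side: [I^-1 L M T^-2]

The two sides have different dimensions, so the equation is NOT dimensionally consistent.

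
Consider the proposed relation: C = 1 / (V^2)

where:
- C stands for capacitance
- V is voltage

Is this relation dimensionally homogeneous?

No

C (capacitance) has dimensions [I^2 L^-2 M^-1 T^4].
V (voltage) has dimensions [I^-1 L^2 M T^-3].

Left side: [I^2 L^-2 M^-1 T^4]
Right side: [I^2 L^-4 M^-2 T^6]

The two sides have different dimensions, so the equation is NOT dimensionally consistent.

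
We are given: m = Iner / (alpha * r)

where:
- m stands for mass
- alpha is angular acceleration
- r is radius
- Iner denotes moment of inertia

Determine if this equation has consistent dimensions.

No

m (mass) has dimensions [M].
alpha (angular acceleration) has dimensions [T^-2].
r (radius) has dimensions [L].
Iner (moment of inertia) has dimensions [L^2 M].

Left side: [M]
Right side: [L M T^2]

The two sides have different dimensions, so the equation is NOT dimensionally consistent.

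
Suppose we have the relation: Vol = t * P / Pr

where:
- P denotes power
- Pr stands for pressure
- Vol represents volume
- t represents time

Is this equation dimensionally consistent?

Yes

P (power) has dimensions [L^2 M T^-3].
Pr (pressure) has dimensions [L^-1 M T^-2].
Vol (volume) has dimensions [L^3].
t (time) has dimensions [T].

Left side: [L^3]
Right side: [L^3]

Both sides have the same dimensions, so the equation is dimensionally consistent.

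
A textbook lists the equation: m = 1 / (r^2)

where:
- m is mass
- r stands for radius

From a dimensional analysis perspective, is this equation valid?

No

m (mass) has dimensions [M].
r (radius) has dimensions [L].

Left side: [M]
Right side: [L^-2]

The two sides have different dimensions, so the equation is NOT dimensionally consistent.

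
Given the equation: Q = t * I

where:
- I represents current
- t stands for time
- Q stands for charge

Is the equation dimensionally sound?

Yes

I (current) has dimensions [I].
t (time) has dimensions [T].
Q (charge) has dimensions [I T].

Left side: [I T]
Right side: [I T]

Both sides have the same dimensions, so the equation is dimensionally consistent.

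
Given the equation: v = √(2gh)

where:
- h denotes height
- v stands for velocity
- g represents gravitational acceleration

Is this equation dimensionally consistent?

Yes

h (height) has dimensions [L].
v (velocity) has dimensions [L T^-1].
g (gravitational acceleration) has dimensions [L T^-2].

Left side: [L T^-1]
Right side: [L T^-1]

Both sides have the same dimensions, so the equation is dimensionally consistent.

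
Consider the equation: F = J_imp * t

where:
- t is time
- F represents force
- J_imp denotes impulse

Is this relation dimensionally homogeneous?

No

t (time) has dimensions [T].
F (force) has dimensions [L M T^-2].
J_imp (impulse) has dimensions [L M T^-1].

Left side: [L M T^-2]
Right side: [L M]

The two sides have different dimensions, so the equation is NOT dimensionally consistent.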